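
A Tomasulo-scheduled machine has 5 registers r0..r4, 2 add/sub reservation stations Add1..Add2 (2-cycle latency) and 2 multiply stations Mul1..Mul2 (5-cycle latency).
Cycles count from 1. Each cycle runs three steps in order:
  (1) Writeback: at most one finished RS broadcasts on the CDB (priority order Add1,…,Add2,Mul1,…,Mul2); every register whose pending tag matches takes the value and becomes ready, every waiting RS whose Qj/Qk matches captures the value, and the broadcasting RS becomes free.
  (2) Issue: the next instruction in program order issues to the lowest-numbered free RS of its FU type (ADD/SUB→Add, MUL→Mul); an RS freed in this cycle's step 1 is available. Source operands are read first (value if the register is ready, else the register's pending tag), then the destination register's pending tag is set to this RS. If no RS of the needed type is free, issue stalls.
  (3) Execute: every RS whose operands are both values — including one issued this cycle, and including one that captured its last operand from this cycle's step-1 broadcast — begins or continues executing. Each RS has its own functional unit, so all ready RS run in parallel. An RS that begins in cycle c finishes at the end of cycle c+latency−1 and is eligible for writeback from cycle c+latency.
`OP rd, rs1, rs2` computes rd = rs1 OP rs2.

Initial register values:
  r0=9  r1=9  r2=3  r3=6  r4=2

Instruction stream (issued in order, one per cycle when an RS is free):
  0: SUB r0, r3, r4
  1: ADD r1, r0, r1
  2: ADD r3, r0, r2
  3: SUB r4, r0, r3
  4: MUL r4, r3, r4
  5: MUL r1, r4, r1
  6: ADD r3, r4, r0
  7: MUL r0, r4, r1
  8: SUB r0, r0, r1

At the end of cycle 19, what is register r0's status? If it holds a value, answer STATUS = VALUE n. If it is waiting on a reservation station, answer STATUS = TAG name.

  c1: issue SUB r0<-Add1  regs: r0:Add1,r1:9,r2:3,r3:6,r4:2
  c2: issue ADD r1<-Add2  regs: r0:Add1,r1:Add2,r2:3,r3:6,r4:2
  c3: CDB Add1=4; issue ADD r3<-Add1  regs: r0:4,r1:Add2,r2:3,r3:Add1,r4:2
  c4: stall  regs: r0:4,r1:Add2,r2:3,r3:Add1,r4:2
  c5: CDB Add1=7; issue SUB r4<-Add1  regs: r0:4,r1:Add2,r2:3,r3:7,r4:Add1
  c6: CDB Add2=13; issue MUL r4<-Mul1  regs: r0:4,r1:13,r2:3,r3:7,r4:Mul1
  c7: CDB Add1=-3; issue MUL r1<-Mul2  regs: r0:4,r1:Mul2,r2:3,r3:7,r4:Mul1
  c8: issue ADD r3<-Add1  regs: r0:4,r1:Mul2,r2:3,r3:Add1,r4:Mul1
  c9: stall  regs: r0:4,r1:Mul2,r2:3,r3:Add1,r4:Mul1
  c10: stall  regs: r0:4,r1:Mul2,r2:3,r3:Add1,r4:Mul1
  c11: stall  regs: r0:4,r1:Mul2,r2:3,r3:Add1,r4:Mul1
  c12: CDB Mul1=-21; issue MUL r0<-Mul1  regs: r0:Mul1,r1:Mul2,r2:3,r3:Add1,r4:-21
  c13: issue SUB r0<-Add2  regs: r0:Add2,r1:Mul2,r2:3,r3:Add1,r4:-21
  c14: CDB Add1=-17  regs: r0:Add2,r1:Mul2,r2:3,r3:-17,r4:-21
  c15: -  regs: r0:Add2,r1:Mul2,r2:3,r3:-17,r4:-21
  c16: -  regs: r0:Add2,r1:Mul2,r2:3,r3:-17,r4:-21
  c17: CDB Mul2=-273  regs: r0:Add2,r1:-273,r2:3,r3:-17,r4:-21
  c18: -  regs: r0:Add2,r1:-273,r2:3,r3:-17,r4:-21
  c19: -  regs: r0:Add2,r1:-273,r2:3,r3:-17,r4:-21

STATUS = TAG Add2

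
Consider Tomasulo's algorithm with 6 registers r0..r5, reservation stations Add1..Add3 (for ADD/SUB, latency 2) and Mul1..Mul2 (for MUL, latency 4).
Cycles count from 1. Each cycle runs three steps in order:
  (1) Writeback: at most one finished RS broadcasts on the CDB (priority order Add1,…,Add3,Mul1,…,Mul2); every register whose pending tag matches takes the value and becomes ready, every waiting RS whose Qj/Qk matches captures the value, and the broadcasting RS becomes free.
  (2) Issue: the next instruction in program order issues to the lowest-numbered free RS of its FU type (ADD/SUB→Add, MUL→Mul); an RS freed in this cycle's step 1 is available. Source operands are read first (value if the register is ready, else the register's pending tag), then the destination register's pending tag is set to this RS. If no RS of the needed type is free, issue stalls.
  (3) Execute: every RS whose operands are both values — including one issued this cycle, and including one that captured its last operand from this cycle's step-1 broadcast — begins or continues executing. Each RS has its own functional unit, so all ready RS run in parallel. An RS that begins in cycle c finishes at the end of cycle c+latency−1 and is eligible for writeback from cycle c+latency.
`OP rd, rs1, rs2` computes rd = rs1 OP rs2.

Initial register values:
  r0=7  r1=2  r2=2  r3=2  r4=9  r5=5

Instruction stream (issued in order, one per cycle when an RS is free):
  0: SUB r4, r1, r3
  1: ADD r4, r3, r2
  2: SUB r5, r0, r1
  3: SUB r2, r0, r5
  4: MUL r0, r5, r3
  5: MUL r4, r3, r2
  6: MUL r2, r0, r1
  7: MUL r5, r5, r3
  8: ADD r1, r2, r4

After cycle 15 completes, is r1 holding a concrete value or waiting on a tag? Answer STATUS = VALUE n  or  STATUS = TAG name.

STATUS = VALUE 24

  c1: issue SUB r4<-Add1  regs: r0:7,r1:2,r2:2,r3:2,r4:Add1,r5:5
  c2: issue ADD r4<-Add2  regs: r0:7,r1:2,r2:2,r3:2,r4:Add2,r5:5
  c3: CDB Add1=0; issue SUB r5<-Add1  regs: r0:7,r1:2,r2:2,r3:2,r4:Add2,r5:Add1
  c4: CDB Add2=4; issue SUB r2<-Add2  regs: r0:7,r1:2,r2:Add2,r3:2,r4:4,r5:Add1
  c5: CDB Add1=5; issue MUL r0<-Mul1  regs: r0:Mul1,r1:2,r2:Add2,r3:2,r4:4,r5:5
  c6: issue MUL r4<-Mul2  regs: r0:Mul1,r1:2,r2:Add2,r3:2,r4:Mul2,r5:5
  c7: CDB Add2=2; stall  regs: r0:Mul1,r1:2,r2:2,r3:2,r4:Mul2,r5:5
  c8: stall  regs: r0:Mul1,r1:2,r2:2,r3:2,r4:Mul2,r5:5
  c9: CDB Mul1=10; issue MUL r2<-Mul1  regs: r0:10,r1:2,r2:Mul1,r3:2,r4:Mul2,r5:5
  c10: stall  regs: r0:10,r1:2,r2:Mul1,r3:2,r4:Mul2,r5:5
  c11: CDB Mul2=4; issue MUL r5<-Mul2  regs: r0:10,r1:2,r2:Mul1,r3:2,r4:4,r5:Mul2
  c12: issue ADD r1<-Add1  regs: r0:10,r1:Add1,r2:Mul1,r3:2,r4:4,r5:Mul2
  c13: CDB Mul1=20  regs: r0:10,r1:Add1,r2:20,r3:2,r4:4,r5:Mul2
  c14: -  regs: r0:10,r1:Add1,r2:20,r3:2,r4:4,r5:Mul2
  c15: CDB Add1=24  regs: r0:10,r1:24,r2:20,r3:2,r4:4,r5:Mul2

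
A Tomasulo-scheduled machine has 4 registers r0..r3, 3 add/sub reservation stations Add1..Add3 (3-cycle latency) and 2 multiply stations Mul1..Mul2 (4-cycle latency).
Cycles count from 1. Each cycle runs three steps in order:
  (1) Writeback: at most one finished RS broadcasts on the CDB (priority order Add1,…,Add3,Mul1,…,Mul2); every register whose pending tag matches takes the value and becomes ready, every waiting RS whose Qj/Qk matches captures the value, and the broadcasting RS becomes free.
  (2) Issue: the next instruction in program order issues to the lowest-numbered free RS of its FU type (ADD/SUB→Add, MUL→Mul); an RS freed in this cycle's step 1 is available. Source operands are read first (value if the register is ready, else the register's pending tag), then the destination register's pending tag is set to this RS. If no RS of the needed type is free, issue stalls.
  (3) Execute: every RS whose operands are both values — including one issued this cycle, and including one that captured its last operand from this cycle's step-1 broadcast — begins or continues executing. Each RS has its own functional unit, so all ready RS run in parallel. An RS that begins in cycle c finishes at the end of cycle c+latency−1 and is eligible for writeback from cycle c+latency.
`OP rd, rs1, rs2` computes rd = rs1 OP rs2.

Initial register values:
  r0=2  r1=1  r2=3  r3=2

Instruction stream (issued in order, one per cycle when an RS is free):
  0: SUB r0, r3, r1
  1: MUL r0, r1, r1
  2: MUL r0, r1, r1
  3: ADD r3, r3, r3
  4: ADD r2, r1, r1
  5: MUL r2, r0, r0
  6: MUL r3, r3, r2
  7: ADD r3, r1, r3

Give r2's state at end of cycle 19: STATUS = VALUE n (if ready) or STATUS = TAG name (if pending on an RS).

  c1: issue SUB r0<-Add1  regs: r0:Add1,r1:1,r2:3,r3:2
  c2: issue MUL r0<-Mul1  regs: r0:Mul1,r1:1,r2:3,r3:2
  c3: issue MUL r0<-Mul2  regs: r0:Mul2,r1:1,r2:3,r3:2
  c4: CDB Add1=1; issue ADD r3<-Add1  regs: r0:Mul2,r1:1,r2:3,r3:Add1
  c5: issue ADD r2<-Add2  regs: r0:Mul2,r1:1,r2:Add2,r3:Add1
  c6: CDB Mul1=1; issue MUL r2<-Mul1  regs: r0:Mul2,r1:1,r2:Mul1,r3:Add1
  c7: CDB Add1=4; stall  regs: r0:Mul2,r1:1,r2:Mul1,r3:4
  c8: CDB Add2=2; stall  regs: r0:Mul2,r1:1,r2:Mul1,r3:4
  c9: CDB Mul2=1; issue MUL r3<-Mul2  regs: r0:1,r1:1,r2:Mul1,r3:Mul2
  c10: issue ADD r3<-Add1  regs: r0:1,r1:1,r2:Mul1,r3:Add1
  c11: -  regs: r0:1,r1:1,r2:Mul1,r3:Add1
  c12: -  regs: r0:1,r1:1,r2:Mul1,r3:Add1
  c13: CDB Mul1=1  regs: r0:1,r1:1,r2:1,r3:Add1
  c14: -  regs: r0:1,r1:1,r2:1,r3:Add1
  c15: -  regs: r0:1,r1:1,r2:1,r3:Add1
  c16: -  regs: r0:1,r1:1,r2:1,r3:Add1
  c17: CDB Mul2=4  regs: r0:1,r1:1,r2:1,r3:Add1
  c18: -  regs: r0:1,r1:1,r2:1,r3:Add1
  c19: -  regs: r0:1,r1:1,r2:1,r3:Add1

STATUS = VALUE 1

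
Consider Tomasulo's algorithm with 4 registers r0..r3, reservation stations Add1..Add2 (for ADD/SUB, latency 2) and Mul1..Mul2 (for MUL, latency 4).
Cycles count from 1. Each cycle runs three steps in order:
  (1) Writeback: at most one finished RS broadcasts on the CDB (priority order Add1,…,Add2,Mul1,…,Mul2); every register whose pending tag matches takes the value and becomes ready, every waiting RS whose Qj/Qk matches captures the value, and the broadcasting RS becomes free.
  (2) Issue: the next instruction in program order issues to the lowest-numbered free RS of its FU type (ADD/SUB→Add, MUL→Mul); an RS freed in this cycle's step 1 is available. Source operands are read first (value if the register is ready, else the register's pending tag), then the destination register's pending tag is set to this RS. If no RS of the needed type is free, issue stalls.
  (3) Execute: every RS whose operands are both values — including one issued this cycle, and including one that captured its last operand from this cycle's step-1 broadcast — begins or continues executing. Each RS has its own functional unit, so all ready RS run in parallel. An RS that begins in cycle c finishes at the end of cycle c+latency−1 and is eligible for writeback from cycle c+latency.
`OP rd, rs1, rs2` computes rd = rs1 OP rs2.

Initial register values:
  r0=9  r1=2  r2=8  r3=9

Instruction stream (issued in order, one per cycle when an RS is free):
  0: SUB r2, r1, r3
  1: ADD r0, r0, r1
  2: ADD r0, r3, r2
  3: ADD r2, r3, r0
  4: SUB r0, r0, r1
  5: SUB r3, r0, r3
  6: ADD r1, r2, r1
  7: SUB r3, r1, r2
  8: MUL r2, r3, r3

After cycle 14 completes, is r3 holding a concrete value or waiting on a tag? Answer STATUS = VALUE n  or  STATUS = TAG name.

c1: issue SUB r2<-Add1 | r0:9,r1:2,r2:Add1,r3:9
c2: issue ADD r0<-Add2 | r0:Add2,r1:2,r2:Add1,r3:9
c3: CDB Add1=-7; issue ADD r0<-Add1 | r0:Add1,r1:2,r2:-7,r3:9
c4: CDB Add2=11; issue ADD r2<-Add2 | r0:Add1,r1:2,r2:Add2,r3:9
c5: CDB Add1=2; issue SUB r0<-Add1 | r0:Add1,r1:2,r2:Add2,r3:9
c6: stall | r0:Add1,r1:2,r2:Add2,r3:9
c7: CDB Add1=0; issue SUB r3<-Add1 | r0:0,r1:2,r2:Add2,r3:Add1
c8: CDB Add2=11; issue ADD r1<-Add2 | r0:0,r1:Add2,r2:11,r3:Add1
c9: CDB Add1=-9; issue SUB r3<-Add1 | r0:0,r1:Add2,r2:11,r3:Add1
c10: CDB Add2=13; issue MUL r2<-Mul1 | r0:0,r1:13,r2:Mul1,r3:Add1
c11: - | r0:0,r1:13,r2:Mul1,r3:Add1
c12: CDB Add1=2 | r0:0,r1:13,r2:Mul1,r3:2
c13: - | r0:0,r1:13,r2:Mul1,r3:2
c14: - | r0:0,r1:13,r2:Mul1,r3:2

STATUS = VALUE 2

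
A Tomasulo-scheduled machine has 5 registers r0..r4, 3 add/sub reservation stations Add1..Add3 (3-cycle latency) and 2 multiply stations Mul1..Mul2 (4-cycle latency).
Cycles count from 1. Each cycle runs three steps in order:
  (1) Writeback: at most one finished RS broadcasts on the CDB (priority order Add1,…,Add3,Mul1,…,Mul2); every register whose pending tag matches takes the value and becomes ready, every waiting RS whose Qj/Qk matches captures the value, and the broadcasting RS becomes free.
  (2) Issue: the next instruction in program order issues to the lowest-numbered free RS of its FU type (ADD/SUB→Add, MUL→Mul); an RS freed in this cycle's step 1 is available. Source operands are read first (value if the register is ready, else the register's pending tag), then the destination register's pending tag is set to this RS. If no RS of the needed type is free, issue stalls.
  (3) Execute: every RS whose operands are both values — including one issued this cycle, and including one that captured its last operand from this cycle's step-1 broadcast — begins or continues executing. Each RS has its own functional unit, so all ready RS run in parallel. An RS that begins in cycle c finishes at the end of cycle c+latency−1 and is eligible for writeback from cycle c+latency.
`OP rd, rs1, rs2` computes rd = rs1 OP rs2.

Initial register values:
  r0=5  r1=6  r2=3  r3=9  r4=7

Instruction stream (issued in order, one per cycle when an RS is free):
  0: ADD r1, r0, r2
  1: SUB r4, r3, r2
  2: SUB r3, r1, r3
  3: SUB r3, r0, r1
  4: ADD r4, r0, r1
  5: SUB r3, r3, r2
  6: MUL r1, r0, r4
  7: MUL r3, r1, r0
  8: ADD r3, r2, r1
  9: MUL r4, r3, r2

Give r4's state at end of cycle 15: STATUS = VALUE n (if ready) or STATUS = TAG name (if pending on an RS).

c1: issue ADD r1<-Add1 | r0:5,r1:Add1,r2:3,r3:9,r4:7
c2: issue SUB r4<-Add2 | r0:5,r1:Add1,r2:3,r3:9,r4:Add2
c3: issue SUB r3<-Add3 | r0:5,r1:Add1,r2:3,r3:Add3,r4:Add2
c4: CDB Add1=8; issue SUB r3<-Add1 | r0:5,r1:8,r2:3,r3:Add1,r4:Add2
c5: CDB Add2=6; issue ADD r4<-Add2 | r0:5,r1:8,r2:3,r3:Add1,r4:Add2
c6: stall | r0:5,r1:8,r2:3,r3:Add1,r4:Add2
c7: CDB Add1=-3; issue SUB r3<-Add1 | r0:5,r1:8,r2:3,r3:Add1,r4:Add2
c8: CDB Add2=13; issue MUL r1<-Mul1 | r0:5,r1:Mul1,r2:3,r3:Add1,r4:13
c9: CDB Add3=-1; issue MUL r3<-Mul2 | r0:5,r1:Mul1,r2:3,r3:Mul2,r4:13
c10: CDB Add1=-6; issue ADD r3<-Add1 | r0:5,r1:Mul1,r2:3,r3:Add1,r4:13
c11: stall | r0:5,r1:Mul1,r2:3,r3:Add1,r4:13
c12: CDB Mul1=65; issue MUL r4<-Mul1 | r0:5,r1:65,r2:3,r3:Add1,r4:Mul1
c13: - | r0:5,r1:65,r2:3,r3:Add1,r4:Mul1
c14: - | r0:5,r1:65,r2:3,r3:Add1,r4:Mul1
c15: CDB Add1=68 | r0:5,r1:65,r2:3,r3:68,r4:Mul1

STATUS = TAG Mul1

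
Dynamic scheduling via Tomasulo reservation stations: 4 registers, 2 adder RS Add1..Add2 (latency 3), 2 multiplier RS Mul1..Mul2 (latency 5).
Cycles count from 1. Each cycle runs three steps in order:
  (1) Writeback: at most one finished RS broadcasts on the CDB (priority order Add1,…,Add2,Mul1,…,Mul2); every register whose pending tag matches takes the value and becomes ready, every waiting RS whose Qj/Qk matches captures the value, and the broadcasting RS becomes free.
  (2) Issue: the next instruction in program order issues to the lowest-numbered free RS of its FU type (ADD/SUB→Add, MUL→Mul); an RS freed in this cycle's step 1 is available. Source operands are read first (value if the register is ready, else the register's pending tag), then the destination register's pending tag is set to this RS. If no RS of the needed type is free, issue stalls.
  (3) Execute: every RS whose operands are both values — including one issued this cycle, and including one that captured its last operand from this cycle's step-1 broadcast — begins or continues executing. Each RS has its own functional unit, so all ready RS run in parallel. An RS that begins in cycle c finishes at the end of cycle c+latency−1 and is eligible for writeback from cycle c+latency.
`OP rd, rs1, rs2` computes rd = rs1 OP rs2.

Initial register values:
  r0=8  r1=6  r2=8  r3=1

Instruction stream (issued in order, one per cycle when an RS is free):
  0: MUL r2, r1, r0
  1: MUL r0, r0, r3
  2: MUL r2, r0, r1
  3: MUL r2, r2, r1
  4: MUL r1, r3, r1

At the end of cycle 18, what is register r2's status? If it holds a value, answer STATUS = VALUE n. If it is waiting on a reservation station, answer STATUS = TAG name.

  c1: issue MUL r2<-Mul1  regs: r0:8,r1:6,r2:Mul1,r3:1
  c2: issue MUL r0<-Mul2  regs: r0:Mul2,r1:6,r2:Mul1,r3:1
  c3: stall  regs: r0:Mul2,r1:6,r2:Mul1,r3:1
  c4: stall  regs: r0:Mul2,r1:6,r2:Mul1,r3:1
  c5: stall  regs: r0:Mul2,r1:6,r2:Mul1,r3:1
  c6: CDB Mul1=48; issue MUL r2<-Mul1  regs: r0:Mul2,r1:6,r2:Mul1,r3:1
  c7: CDB Mul2=8; issue MUL r2<-Mul2  regs: r0:8,r1:6,r2:Mul2,r3:1
  c8: stall  regs: r0:8,r1:6,r2:Mul2,r3:1
  c9: stall  regs: r0:8,r1:6,r2:Mul2,r3:1
  c10: stall  regs: r0:8,r1:6,r2:Mul2,r3:1
  c11: stall  regs: r0:8,r1:6,r2:Mul2,r3:1
  c12: CDB Mul1=48; issue MUL r1<-Mul1  regs: r0:8,r1:Mul1,r2:Mul2,r3:1
  c13: -  regs: r0:8,r1:Mul1,r2:Mul2,r3:1
  c14: -  regs: r0:8,r1:Mul1,r2:Mul2,r3:1
  c15: -  regs: r0:8,r1:Mul1,r2:Mul2,r3:1
  c16: -  regs: r0:8,r1:Mul1,r2:Mul2,r3:1
  c17: CDB Mul1=6  regs: r0:8,r1:6,r2:Mul2,r3:1
  c18: CDB Mul2=288  regs: r0:8,r1:6,r2:288,r3:1

STATUS = VALUE 288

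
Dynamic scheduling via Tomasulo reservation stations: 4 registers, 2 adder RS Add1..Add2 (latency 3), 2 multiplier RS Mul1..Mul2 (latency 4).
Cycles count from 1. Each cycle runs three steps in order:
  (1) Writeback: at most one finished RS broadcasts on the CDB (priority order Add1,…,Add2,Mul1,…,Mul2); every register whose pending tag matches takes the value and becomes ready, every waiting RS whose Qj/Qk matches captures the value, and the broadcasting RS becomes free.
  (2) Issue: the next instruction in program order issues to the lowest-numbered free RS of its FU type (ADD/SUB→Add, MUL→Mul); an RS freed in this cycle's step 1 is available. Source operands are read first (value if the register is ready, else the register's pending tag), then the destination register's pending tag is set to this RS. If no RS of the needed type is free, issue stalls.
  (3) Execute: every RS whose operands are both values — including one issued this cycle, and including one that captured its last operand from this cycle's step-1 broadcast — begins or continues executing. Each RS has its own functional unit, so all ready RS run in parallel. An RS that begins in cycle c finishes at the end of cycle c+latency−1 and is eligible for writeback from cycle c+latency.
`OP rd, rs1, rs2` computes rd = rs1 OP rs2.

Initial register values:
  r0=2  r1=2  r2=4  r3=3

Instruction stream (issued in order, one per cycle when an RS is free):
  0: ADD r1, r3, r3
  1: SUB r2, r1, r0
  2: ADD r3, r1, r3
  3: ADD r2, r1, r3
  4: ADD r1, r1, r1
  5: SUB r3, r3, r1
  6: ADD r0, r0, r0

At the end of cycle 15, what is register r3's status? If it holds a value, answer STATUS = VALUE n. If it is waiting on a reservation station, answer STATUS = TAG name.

c1: issue ADD r1<-Add1 | r0:2,r1:Add1,r2:4,r3:3
c2: issue SUB r2<-Add2 | r0:2,r1:Add1,r2:Add2,r3:3
c3: stall | r0:2,r1:Add1,r2:Add2,r3:3
c4: CDB Add1=6; issue ADD r3<-Add1 | r0:2,r1:6,r2:Add2,r3:Add1
c5: stall | r0:2,r1:6,r2:Add2,r3:Add1
c6: stall | r0:2,r1:6,r2:Add2,r3:Add1
c7: CDB Add1=9; issue ADD r2<-Add1 | r0:2,r1:6,r2:Add1,r3:9
c8: CDB Add2=4; issue ADD r1<-Add2 | r0:2,r1:Add2,r2:Add1,r3:9
c9: stall | r0:2,r1:Add2,r2:Add1,r3:9
c10: CDB Add1=15; issue SUB r3<-Add1 | r0:2,r1:Add2,r2:15,r3:Add1
c11: CDB Add2=12; issue ADD r0<-Add2 | r0:Add2,r1:12,r2:15,r3:Add1
c12: - | r0:Add2,r1:12,r2:15,r3:Add1
c13: - | r0:Add2,r1:12,r2:15,r3:Add1
c14: CDB Add1=-3 | r0:Add2,r1:12,r2:15,r3:-3
c15: CDB Add2=4 | r0:4,r1:12,r2:15,r3:-3

STATUS = VALUE -3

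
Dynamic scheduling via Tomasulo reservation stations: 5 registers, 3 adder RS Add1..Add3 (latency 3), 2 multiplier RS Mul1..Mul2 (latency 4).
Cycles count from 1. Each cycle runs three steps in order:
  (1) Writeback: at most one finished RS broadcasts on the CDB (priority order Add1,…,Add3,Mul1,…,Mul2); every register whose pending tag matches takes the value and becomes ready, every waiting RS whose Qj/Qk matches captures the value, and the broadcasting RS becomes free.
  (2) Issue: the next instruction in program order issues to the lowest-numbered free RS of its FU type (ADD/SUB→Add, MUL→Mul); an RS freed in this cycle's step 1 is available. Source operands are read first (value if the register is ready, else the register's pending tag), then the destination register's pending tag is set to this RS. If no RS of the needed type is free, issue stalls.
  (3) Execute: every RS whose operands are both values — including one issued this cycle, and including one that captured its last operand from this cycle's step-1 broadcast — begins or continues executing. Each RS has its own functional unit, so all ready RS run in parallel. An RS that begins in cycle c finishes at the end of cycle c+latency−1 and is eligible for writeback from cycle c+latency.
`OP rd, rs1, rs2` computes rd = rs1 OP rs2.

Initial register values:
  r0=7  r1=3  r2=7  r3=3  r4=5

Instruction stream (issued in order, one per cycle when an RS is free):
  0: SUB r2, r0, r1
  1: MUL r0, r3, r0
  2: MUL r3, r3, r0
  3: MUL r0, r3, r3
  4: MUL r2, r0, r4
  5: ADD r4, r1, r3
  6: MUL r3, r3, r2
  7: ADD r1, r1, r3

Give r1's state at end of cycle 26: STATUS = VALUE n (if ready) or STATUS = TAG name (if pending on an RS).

STATUS = VALUE 1250238

c1: issue SUB r2<-Add1 | r0:7,r1:3,r2:Add1,r3:3,r4:5
c2: issue MUL r0<-Mul1 | r0:Mul1,r1:3,r2:Add1,r3:3,r4:5
c3: issue MUL r3<-Mul2 | r0:Mul1,r1:3,r2:Add1,r3:Mul2,r4:5
c4: CDB Add1=4; stall | r0:Mul1,r1:3,r2:4,r3:Mul2,r4:5
c5: stall | r0:Mul1,r1:3,r2:4,r3:Mul2,r4:5
c6: CDB Mul1=21; issue MUL r0<-Mul1 | r0:Mul1,r1:3,r2:4,r3:Mul2,r4:5
c7: stall | r0:Mul1,r1:3,r2:4,r3:Mul2,r4:5
c8: stall | r0:Mul1,r1:3,r2:4,r3:Mul2,r4:5
c9: stall | r0:Mul1,r1:3,r2:4,r3:Mul2,r4:5
c10: CDB Mul2=63; issue MUL r2<-Mul2 | r0:Mul1,r1:3,r2:Mul2,r3:63,r4:5
c11: issue ADD r4<-Add1 | r0:Mul1,r1:3,r2:Mul2,r3:63,r4:Add1
c12: stall | r0:Mul1,r1:3,r2:Mul2,r3:63,r4:Add1
c13: stall | r0:Mul1,r1:3,r2:Mul2,r3:63,r4:Add1
c14: CDB Add1=66; stall | r0:Mul1,r1:3,r2:Mul2,r3:63,r4:66
c15: CDB Mul1=3969; issue MUL r3<-Mul1 | r0:3969,r1:3,r2:Mul2,r3:Mul1,r4:66
c16: issue ADD r1<-Add1 | r0:3969,r1:Add1,r2:Mul2,r3:Mul1,r4:66
c17: - | r0:3969,r1:Add1,r2:Mul2,r3:Mul1,r4:66
c18: - | r0:3969,r1:Add1,r2:Mul2,r3:Mul1,r4:66
c19: CDB Mul2=19845 | r0:3969,r1:Add1,r2:19845,r3:Mul1,r4:66
c20: - | r0:3969,r1:Add1,r2:19845,r3:Mul1,r4:66
c21: - | r0:3969,r1:Add1,r2:19845,r3:Mul1,r4:66
c22: - | r0:3969,r1:Add1,r2:19845,r3:Mul1,r4:66
c23: CDB Mul1=1250235 | r0:3969,r1:Add1,r2:19845,r3:1250235,r4:66
c24: - | r0:3969,r1:Add1,r2:19845,r3:1250235,r4:66
c25: - | r0:3969,r1:Add1,r2:19845,r3:1250235,r4:66
c26: CDB Add1=1250238 | r0:3969,r1:1250238,r2:19845,r3:1250235,r4:66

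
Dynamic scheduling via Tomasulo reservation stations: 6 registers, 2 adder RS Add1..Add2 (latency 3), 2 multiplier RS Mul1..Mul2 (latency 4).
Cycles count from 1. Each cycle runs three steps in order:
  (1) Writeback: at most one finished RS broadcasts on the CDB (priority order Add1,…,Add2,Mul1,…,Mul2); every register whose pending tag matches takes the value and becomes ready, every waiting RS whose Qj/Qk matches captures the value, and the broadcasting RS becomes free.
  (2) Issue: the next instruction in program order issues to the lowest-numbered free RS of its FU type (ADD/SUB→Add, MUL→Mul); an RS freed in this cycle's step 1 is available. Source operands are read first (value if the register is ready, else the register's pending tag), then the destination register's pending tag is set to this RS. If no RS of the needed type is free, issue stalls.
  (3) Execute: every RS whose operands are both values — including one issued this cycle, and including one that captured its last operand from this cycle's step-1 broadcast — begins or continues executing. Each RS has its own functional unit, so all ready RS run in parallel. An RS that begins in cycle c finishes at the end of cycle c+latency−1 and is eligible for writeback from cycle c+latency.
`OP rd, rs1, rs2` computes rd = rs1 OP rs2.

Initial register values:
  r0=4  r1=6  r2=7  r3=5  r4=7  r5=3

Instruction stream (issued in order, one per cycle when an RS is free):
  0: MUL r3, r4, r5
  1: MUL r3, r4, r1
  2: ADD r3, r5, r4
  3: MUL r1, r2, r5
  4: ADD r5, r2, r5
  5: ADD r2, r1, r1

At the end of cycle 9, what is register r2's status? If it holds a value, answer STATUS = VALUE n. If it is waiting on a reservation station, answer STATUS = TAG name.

c1: issue MUL r3<-Mul1 | r0:4,r1:6,r2:7,r3:Mul1,r4:7,r5:3
c2: issue MUL r3<-Mul2 | r0:4,r1:6,r2:7,r3:Mul2,r4:7,r5:3
c3: issue ADD r3<-Add1 | r0:4,r1:6,r2:7,r3:Add1,r4:7,r5:3
c4: stall | r0:4,r1:6,r2:7,r3:Add1,r4:7,r5:3
c5: CDB Mul1=21; issue MUL r1<-Mul1 | r0:4,r1:Mul1,r2:7,r3:Add1,r4:7,r5:3
c6: CDB Add1=10; issue ADD r5<-Add1 | r0:4,r1:Mul1,r2:7,r3:10,r4:7,r5:Add1
c7: CDB Mul2=42; issue ADD r2<-Add2 | r0:4,r1:Mul1,r2:Add2,r3:10,r4:7,r5:Add1
c8: - | r0:4,r1:Mul1,r2:Add2,r3:10,r4:7,r5:Add1
c9: CDB Add1=10 | r0:4,r1:Mul1,r2:Add2,r3:10,r4:7,r5:10

STATUS = TAG Add2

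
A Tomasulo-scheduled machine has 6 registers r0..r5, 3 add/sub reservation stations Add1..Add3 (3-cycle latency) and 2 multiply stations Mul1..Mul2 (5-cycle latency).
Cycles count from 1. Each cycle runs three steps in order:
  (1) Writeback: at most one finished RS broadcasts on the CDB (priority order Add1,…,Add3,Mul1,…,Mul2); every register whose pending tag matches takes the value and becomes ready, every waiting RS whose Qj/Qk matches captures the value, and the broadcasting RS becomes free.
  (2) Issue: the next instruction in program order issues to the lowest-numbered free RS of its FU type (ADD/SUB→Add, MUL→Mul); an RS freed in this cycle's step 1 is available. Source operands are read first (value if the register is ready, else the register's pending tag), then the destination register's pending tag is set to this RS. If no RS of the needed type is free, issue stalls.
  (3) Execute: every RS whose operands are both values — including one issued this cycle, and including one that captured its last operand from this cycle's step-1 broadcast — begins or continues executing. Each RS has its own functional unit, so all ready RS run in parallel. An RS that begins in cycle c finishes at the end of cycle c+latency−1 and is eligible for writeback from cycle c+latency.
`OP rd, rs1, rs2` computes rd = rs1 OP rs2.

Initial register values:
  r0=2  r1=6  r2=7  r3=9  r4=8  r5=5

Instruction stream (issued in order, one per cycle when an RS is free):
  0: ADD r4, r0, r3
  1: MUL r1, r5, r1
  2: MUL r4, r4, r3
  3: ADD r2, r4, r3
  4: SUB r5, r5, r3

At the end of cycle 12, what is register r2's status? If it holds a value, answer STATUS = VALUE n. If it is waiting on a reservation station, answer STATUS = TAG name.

STATUS = VALUE 108

  c1: issue ADD r4<-Add1  regs: r0:2,r1:6,r2:7,r3:9,r4:Add1,r5:5
  c2: issue MUL r1<-Mul1  regs: r0:2,r1:Mul1,r2:7,r3:9,r4:Add1,r5:5
  c3: issue MUL r4<-Mul2  regs: r0:2,r1:Mul1,r2:7,r3:9,r4:Mul2,r5:5
  c4: CDB Add1=11; issue ADD r2<-Add1  regs: r0:2,r1:Mul1,r2:Add1,r3:9,r4:Mul2,r5:5
  c5: issue SUB r5<-Add2  regs: r0:2,r1:Mul1,r2:Add1,r3:9,r4:Mul2,r5:Add2
  c6: -  regs: r0:2,r1:Mul1,r2:Add1,r3:9,r4:Mul2,r5:Add2
  c7: CDB Mul1=30  regs: r0:2,r1:30,r2:Add1,r3:9,r4:Mul2,r5:Add2
  c8: CDB Add2=-4  regs: r0:2,r1:30,r2:Add1,r3:9,r4:Mul2,r5:-4
  c9: CDB Mul2=99  regs: r0:2,r1:30,r2:Add1,r3:9,r4:99,r5:-4
  c10: -  regs: r0:2,r1:30,r2:Add1,r3:9,r4:99,r5:-4
  c11: -  regs: r0:2,r1:30,r2:Add1,r3:9,r4:99,r5:-4
  c12: CDB Add1=108  regs: r0:2,r1:30,r2:108,r3:9,r4:99,r5:-4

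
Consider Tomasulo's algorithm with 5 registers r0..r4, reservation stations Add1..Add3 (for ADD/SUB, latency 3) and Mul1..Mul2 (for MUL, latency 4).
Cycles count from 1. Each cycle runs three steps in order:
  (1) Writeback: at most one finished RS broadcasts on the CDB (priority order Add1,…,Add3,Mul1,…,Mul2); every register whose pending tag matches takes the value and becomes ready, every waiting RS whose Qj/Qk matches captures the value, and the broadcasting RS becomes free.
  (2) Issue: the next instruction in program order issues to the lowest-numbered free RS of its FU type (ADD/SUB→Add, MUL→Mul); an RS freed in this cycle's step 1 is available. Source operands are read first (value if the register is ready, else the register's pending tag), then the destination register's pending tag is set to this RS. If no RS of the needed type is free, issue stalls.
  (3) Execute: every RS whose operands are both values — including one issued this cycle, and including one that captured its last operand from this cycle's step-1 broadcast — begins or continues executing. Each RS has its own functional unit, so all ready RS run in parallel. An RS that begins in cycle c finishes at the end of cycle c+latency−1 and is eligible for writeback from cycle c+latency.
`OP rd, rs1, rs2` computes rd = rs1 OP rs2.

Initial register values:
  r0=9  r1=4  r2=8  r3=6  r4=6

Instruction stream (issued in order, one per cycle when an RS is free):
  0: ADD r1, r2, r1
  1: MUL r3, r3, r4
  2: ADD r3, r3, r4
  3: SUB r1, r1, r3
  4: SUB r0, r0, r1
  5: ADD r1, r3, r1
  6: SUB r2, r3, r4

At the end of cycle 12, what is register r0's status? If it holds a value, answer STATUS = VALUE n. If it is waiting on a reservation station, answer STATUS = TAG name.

STATUS = TAG Add3

c1: issue ADD r1<-Add1 | r0:9,r1:Add1,r2:8,r3:6,r4:6
c2: issue MUL r3<-Mul1 | r0:9,r1:Add1,r2:8,r3:Mul1,r4:6
c3: issue ADD r3<-Add2 | r0:9,r1:Add1,r2:8,r3:Add2,r4:6
c4: CDB Add1=12; issue SUB r1<-Add1 | r0:9,r1:Add1,r2:8,r3:Add2,r4:6
c5: issue SUB r0<-Add3 | r0:Add3,r1:Add1,r2:8,r3:Add2,r4:6
c6: CDB Mul1=36; stall | r0:Add3,r1:Add1,r2:8,r3:Add2,r4:6
c7: stall | r0:Add3,r1:Add1,r2:8,r3:Add2,r4:6
c8: stall | r0:Add3,r1:Add1,r2:8,r3:Add2,r4:6
c9: CDB Add2=42; issue ADD r1<-Add2 | r0:Add3,r1:Add2,r2:8,r3:42,r4:6
c10: stall | r0:Add3,r1:Add2,r2:8,r3:42,r4:6
c11: stall | r0:Add3,r1:Add2,r2:8,r3:42,r4:6
c12: CDB Add1=-30; issue SUB r2<-Add1 | r0:Add3,r1:Add2,r2:Add1,r3:42,r4:6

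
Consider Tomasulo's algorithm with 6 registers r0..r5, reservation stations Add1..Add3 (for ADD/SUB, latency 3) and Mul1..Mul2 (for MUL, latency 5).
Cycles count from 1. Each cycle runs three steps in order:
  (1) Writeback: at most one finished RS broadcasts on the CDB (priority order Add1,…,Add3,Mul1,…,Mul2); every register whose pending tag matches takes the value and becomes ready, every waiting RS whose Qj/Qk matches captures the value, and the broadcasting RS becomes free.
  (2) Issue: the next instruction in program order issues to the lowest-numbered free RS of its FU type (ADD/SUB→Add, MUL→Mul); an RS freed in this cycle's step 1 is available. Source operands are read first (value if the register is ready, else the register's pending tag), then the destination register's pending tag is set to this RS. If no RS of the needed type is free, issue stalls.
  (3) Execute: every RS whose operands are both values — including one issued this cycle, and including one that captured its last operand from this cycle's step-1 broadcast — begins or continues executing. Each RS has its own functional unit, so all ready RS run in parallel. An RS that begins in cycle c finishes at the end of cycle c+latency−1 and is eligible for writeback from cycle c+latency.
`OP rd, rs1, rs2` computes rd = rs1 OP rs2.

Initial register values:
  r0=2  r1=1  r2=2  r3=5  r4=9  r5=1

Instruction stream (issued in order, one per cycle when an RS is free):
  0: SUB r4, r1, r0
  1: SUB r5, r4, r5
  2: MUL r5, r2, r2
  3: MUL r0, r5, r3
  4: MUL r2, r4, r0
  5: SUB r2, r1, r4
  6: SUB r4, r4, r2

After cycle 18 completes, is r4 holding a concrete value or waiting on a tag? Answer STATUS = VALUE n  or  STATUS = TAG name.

STATUS = VALUE -3

c1: issue SUB r4<-Add1 | r0:2,r1:1,r2:2,r3:5,r4:Add1,r5:1
c2: issue SUB r5<-Add2 | r0:2,r1:1,r2:2,r3:5,r4:Add1,r5:Add2
c3: issue MUL r5<-Mul1 | r0:2,r1:1,r2:2,r3:5,r4:Add1,r5:Mul1
c4: CDB Add1=-1; issue MUL r0<-Mul2 | r0:Mul2,r1:1,r2:2,r3:5,r4:-1,r5:Mul1
c5: stall | r0:Mul2,r1:1,r2:2,r3:5,r4:-1,r5:Mul1
c6: stall | r0:Mul2,r1:1,r2:2,r3:5,r4:-1,r5:Mul1
c7: CDB Add2=-2; stall | r0:Mul2,r1:1,r2:2,r3:5,r4:-1,r5:Mul1
c8: CDB Mul1=4; issue MUL r2<-Mul1 | r0:Mul2,r1:1,r2:Mul1,r3:5,r4:-1,r5:4
c9: issue SUB r2<-Add1 | r0:Mul2,r1:1,r2:Add1,r3:5,r4:-1,r5:4
c10: issue SUB r4<-Add2 | r0:Mul2,r1:1,r2:Add1,r3:5,r4:Add2,r5:4
c11: - | r0:Mul2,r1:1,r2:Add1,r3:5,r4:Add2,r5:4
c12: CDB Add1=2 | r0:Mul2,r1:1,r2:2,r3:5,r4:Add2,r5:4
c13: CDB Mul2=20 | r0:20,r1:1,r2:2,r3:5,r4:Add2,r5:4
c14: - | r0:20,r1:1,r2:2,r3:5,r4:Add2,r5:4
c15: CDB Add2=-3 | r0:20,r1:1,r2:2,r3:5,r4:-3,r5:4
c16: - | r0:20,r1:1,r2:2,r3:5,r4:-3,r5:4
c17: - | r0:20,r1:1,r2:2,r3:5,r4:-3,r5:4
c18: CDB Mul1=-20 | r0:20,r1:1,r2:2,r3:5,r4:-3,r5:4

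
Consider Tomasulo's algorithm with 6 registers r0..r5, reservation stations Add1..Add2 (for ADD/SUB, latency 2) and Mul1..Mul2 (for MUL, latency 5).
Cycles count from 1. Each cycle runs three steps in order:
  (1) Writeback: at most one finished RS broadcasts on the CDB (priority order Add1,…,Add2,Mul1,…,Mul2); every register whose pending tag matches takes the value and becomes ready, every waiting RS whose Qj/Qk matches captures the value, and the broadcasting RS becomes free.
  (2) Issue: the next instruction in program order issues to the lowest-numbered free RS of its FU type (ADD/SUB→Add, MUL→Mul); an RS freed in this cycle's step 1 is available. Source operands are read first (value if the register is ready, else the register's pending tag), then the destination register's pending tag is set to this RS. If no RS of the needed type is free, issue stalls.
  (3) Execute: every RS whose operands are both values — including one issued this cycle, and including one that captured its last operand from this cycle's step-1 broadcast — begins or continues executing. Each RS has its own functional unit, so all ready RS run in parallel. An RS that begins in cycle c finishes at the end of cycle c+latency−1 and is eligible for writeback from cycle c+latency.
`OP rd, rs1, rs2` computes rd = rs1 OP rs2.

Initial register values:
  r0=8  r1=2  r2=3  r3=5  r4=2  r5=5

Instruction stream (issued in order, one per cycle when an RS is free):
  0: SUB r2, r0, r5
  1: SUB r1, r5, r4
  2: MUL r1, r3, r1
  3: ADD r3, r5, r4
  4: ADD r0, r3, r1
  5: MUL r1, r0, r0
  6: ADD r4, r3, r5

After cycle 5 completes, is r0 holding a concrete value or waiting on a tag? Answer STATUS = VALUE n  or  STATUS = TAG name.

STATUS = TAG Add2

cycle 1: issue SUB r2<-Add1 // r0:8,r1:2,r2:Add1,r3:5,r4:2,r5:5
cycle 2: issue SUB r1<-Add2 // r0:8,r1:Add2,r2:Add1,r3:5,r4:2,r5:5
cycle 3: CDB Add1=3; issue MUL r1<-Mul1 // r0:8,r1:Mul1,r2:3,r3:5,r4:2,r5:5
cycle 4: CDB Add2=3; issue ADD r3<-Add1 // r0:8,r1:Mul1,r2:3,r3:Add1,r4:2,r5:5
cycle 5: issue ADD r0<-Add2 // r0:Add2,r1:Mul1,r2:3,r3:Add1,r4:2,r5:5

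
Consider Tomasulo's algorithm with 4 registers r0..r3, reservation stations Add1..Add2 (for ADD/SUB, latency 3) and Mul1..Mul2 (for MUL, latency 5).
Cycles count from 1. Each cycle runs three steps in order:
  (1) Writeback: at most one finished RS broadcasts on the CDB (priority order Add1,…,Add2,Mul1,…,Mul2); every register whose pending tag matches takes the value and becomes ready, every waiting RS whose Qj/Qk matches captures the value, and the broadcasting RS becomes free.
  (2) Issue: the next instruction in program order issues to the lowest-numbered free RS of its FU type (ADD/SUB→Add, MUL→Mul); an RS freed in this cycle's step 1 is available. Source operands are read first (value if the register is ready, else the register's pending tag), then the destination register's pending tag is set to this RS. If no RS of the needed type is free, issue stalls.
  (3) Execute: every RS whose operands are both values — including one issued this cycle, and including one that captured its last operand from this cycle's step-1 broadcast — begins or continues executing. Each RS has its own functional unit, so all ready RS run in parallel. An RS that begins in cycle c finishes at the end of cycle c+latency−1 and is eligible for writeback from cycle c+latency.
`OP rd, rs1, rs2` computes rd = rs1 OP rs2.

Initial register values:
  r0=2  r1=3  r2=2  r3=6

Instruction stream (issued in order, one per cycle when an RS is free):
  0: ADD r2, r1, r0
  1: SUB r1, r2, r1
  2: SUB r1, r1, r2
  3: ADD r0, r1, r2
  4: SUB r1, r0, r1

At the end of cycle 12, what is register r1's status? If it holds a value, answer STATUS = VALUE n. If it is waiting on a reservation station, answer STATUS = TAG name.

c1: issue ADD r2<-Add1 | r0:2,r1:3,r2:Add1,r3:6
c2: issue SUB r1<-Add2 | r0:2,r1:Add2,r2:Add1,r3:6
c3: stall | r0:2,r1:Add2,r2:Add1,r3:6
c4: CDB Add1=5; issue SUB r1<-Add1 | r0:2,r1:Add1,r2:5,r3:6
c5: stall | r0:2,r1:Add1,r2:5,r3:6
c6: stall | r0:2,r1:Add1,r2:5,r3:6
c7: CDB Add2=2; issue ADD r0<-Add2 | r0:Add2,r1:Add1,r2:5,r3:6
c8: stall | r0:Add2,r1:Add1,r2:5,r3:6
c9: stall | r0:Add2,r1:Add1,r2:5,r3:6
c10: CDB Add1=-3; issue SUB r1<-Add1 | r0:Add2,r1:Add1,r2:5,r3:6
c11: - | r0:Add2,r1:Add1,r2:5,r3:6
c12: - | r0:Add2,r1:Add1,r2:5,r3:6

STATUS = TAG Add1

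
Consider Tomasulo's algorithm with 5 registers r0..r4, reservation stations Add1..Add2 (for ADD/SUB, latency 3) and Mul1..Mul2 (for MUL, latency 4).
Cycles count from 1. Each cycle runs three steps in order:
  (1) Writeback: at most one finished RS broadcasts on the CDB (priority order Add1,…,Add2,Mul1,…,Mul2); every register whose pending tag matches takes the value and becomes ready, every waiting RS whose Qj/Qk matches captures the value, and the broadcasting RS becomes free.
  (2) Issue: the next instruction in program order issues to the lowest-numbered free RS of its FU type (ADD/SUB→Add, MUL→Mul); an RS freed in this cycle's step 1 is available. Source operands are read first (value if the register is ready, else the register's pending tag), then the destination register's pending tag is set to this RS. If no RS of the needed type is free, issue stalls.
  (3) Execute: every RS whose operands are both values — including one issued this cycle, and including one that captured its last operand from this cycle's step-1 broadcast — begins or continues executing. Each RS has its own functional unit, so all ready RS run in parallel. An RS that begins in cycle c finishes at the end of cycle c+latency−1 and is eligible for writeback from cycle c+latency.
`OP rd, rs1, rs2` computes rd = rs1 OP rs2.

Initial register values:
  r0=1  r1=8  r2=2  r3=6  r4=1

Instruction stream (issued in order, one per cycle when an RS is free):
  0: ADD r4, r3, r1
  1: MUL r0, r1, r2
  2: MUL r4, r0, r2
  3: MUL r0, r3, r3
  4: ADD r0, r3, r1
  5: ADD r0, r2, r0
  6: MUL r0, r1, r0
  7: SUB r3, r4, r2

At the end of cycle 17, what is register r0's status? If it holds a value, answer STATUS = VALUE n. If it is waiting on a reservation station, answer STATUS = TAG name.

  c1: issue ADD r4<-Add1  regs: r0:1,r1:8,r2:2,r3:6,r4:Add1
  c2: issue MUL r0<-Mul1  regs: r0:Mul1,r1:8,r2:2,r3:6,r4:Add1
  c3: issue MUL r4<-Mul2  regs: r0:Mul1,r1:8,r2:2,r3:6,r4:Mul2
  c4: CDB Add1=14; stall  regs: r0:Mul1,r1:8,r2:2,r3:6,r4:Mul2
  c5: stall  regs: r0:Mul1,r1:8,r2:2,r3:6,r4:Mul2
  c6: CDB Mul1=16; issue MUL r0<-Mul1  regs: r0:Mul1,r1:8,r2:2,r3:6,r4:Mul2
  c7: issue ADD r0<-Add1  regs: r0:Add1,r1:8,r2:2,r3:6,r4:Mul2
  c8: issue ADD r0<-Add2  regs: r0:Add2,r1:8,r2:2,r3:6,r4:Mul2
  c9: stall  regs: r0:Add2,r1:8,r2:2,r3:6,r4:Mul2
  c10: CDB Add1=14; stall  regs: r0:Add2,r1:8,r2:2,r3:6,r4:Mul2
  c11: CDB Mul1=36; issue MUL r0<-Mul1  regs: r0:Mul1,r1:8,r2:2,r3:6,r4:Mul2
  c12: CDB Mul2=32; issue SUB r3<-Add1  regs: r0:Mul1,r1:8,r2:2,r3:Add1,r4:32
  c13: CDB Add2=16  regs: r0:Mul1,r1:8,r2:2,r3:Add1,r4:32
  c14: -  regs: r0:Mul1,r1:8,r2:2,r3:Add1,r4:32
  c15: CDB Add1=30  regs: r0:Mul1,r1:8,r2:2,r3:30,r4:32
  c16: -  regs: r0:Mul1,r1:8,r2:2,r3:30,r4:32
  c17: CDB Mul1=128  regs: r0:128,r1:8,r2:2,r3:30,r4:32

STATUS = VALUE 128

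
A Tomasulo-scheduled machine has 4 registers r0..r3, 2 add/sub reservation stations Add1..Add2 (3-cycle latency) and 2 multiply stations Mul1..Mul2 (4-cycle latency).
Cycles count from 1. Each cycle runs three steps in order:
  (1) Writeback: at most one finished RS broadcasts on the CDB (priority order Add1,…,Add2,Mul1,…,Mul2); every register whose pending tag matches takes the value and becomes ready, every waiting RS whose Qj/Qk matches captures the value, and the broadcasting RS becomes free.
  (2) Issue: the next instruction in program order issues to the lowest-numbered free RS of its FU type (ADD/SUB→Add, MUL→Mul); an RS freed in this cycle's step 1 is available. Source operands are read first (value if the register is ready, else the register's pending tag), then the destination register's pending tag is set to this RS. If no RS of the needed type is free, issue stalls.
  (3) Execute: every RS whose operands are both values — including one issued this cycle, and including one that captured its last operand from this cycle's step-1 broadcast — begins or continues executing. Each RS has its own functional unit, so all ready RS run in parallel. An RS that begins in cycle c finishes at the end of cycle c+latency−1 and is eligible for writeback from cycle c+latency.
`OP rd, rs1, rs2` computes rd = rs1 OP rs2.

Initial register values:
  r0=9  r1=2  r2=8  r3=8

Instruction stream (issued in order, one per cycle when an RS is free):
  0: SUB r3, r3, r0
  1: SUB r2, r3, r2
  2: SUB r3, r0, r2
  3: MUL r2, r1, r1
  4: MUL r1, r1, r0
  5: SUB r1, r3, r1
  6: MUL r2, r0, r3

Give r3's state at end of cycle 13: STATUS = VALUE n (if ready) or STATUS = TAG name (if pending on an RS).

STATUS = VALUE 18

c1: issue SUB r3<-Add1 | r0:9,r1:2,r2:8,r3:Add1
c2: issue SUB r2<-Add2 | r0:9,r1:2,r2:Add2,r3:Add1
c3: stall | r0:9,r1:2,r2:Add2,r3:Add1
c4: CDB Add1=-1; issue SUB r3<-Add1 | r0:9,r1:2,r2:Add2,r3:Add1
c5: issue MUL r2<-Mul1 | r0:9,r1:2,r2:Mul1,r3:Add1
c6: issue MUL r1<-Mul2 | r0:9,r1:Mul2,r2:Mul1,r3:Add1
c7: CDB Add2=-9; issue SUB r1<-Add2 | r0:9,r1:Add2,r2:Mul1,r3:Add1
c8: stall | r0:9,r1:Add2,r2:Mul1,r3:Add1
c9: CDB Mul1=4; issue MUL r2<-Mul1 | r0:9,r1:Add2,r2:Mul1,r3:Add1
c10: CDB Add1=18 | r0:9,r1:Add2,r2:Mul1,r3:18
c11: CDB Mul2=18 | r0:9,r1:Add2,r2:Mul1,r3:18
c12: - | r0:9,r1:Add2,r2:Mul1,r3:18
c13: - | r0:9,r1:Add2,r2:Mul1,r3:18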